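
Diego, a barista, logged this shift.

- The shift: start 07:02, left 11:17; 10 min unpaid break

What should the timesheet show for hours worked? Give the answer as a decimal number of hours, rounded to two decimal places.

The shift: 07:02–11:17 = 4 h 15 min; less 10 min break → 4 h 5 min

4.08 hours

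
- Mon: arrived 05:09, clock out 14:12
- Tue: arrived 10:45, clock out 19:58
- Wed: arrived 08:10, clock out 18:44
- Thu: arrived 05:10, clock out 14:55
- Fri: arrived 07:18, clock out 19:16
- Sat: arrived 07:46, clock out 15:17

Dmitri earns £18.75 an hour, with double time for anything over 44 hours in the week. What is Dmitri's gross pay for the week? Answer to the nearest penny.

Mon: 05:09–14:12 = 9 h 3 min
Tue: 10:45–19:58 = 9 h 13 min
Wed: 08:10–18:44 = 10 h 34 min
Thu: 05:10–14:55 = 9 h 45 min
Fri: 07:18–19:16 = 11 h 58 min
Sat: 07:46–15:17 = 7 h 31 min
Total worked: 58 h 4 min = 3484 min.
Regular 44 h 0 min = 2640 min at £18.75/h; overtime 14 h 4 min = 844 min at £37.50/h.
Pay = (2640 × £18.75 + 844 × £37.50) ÷ 60 = £1352.50.

£1352.50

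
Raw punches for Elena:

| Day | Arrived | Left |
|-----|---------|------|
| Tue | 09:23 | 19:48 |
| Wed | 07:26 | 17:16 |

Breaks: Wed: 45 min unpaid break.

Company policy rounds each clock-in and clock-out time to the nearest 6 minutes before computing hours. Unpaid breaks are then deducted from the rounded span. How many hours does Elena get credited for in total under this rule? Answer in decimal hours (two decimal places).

Tue: in 09:23→09:24, out 19:48→19:48; 10 h 24 min
Wed: in 07:26→07:24, out 17:16→17:18; 9 h 54 min − 45 min = 9 h 9 min
Total credited: 19 h 33 min.

19.55 hours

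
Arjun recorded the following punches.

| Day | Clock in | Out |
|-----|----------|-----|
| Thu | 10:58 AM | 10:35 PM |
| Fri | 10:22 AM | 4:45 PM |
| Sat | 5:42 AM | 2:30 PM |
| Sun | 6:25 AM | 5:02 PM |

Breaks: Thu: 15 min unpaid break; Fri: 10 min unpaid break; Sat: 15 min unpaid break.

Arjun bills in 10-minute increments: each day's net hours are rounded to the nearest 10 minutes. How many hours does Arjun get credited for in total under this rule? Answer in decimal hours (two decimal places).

Thu: 10:58 AM–10:35 PM = 11 h 37 min − 15 min = 11 h 22 min → rounds to 11 h 20 min
Fri: 10:22 AM–4:45 PM = 6 h 23 min − 10 min = 6 h 13 min → rounds to 6 h 10 min
Sat: 5:42 AM–2:30 PM = 8 h 48 min − 15 min = 8 h 33 min → rounds to 8 h 30 min
Sun: 6:25 AM–5:02 PM = 10 h 37 min → rounds to 10 h 40 min
Total credited: 36 h 40 min.

36.67 hours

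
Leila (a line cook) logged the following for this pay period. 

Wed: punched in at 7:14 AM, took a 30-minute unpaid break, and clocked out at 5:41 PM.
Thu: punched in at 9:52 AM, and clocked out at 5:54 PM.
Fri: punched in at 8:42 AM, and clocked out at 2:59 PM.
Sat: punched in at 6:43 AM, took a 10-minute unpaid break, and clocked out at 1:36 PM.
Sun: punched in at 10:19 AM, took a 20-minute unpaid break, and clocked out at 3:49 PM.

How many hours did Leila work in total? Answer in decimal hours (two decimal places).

Wed: 7:14 AM–5:41 PM = 10 h 27 min; less 30 min break → 9 h 57 min
Thu: 9:52 AM–5:54 PM = 8 h 2 min
Fri: 8:42 AM–2:59 PM = 6 h 17 min
Sat: 6:43 AM–1:36 PM = 6 h 53 min; less 10 min break → 6 h 43 min
Sun: 10:19 AM–3:49 PM = 5 h 30 min; less 20 min break → 5 h 10 min
Total: 9 h 57 min + 8 h 2 min + 6 h 17 min + 6 h 43 min + 5 h 10 min = 36 h 9 min.

36.15 hours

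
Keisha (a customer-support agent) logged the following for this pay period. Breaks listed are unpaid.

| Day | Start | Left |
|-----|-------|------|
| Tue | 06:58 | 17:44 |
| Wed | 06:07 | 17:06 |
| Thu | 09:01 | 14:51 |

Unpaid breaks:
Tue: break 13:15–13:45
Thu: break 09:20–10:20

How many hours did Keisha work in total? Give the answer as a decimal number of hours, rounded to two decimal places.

Tue: 06:58–17:44 = 10 h 46 min; less 30 min break → 10 h 16 min
Wed: 06:07–17:06 = 10 h 59 min
Thu: 09:01–14:51 = 5 h 50 min; less 60 min break → 4 h 50 min
Total: 10 h 16 min + 10 h 59 min + 4 h 50 min = 26 h 5 min.

26.08 hours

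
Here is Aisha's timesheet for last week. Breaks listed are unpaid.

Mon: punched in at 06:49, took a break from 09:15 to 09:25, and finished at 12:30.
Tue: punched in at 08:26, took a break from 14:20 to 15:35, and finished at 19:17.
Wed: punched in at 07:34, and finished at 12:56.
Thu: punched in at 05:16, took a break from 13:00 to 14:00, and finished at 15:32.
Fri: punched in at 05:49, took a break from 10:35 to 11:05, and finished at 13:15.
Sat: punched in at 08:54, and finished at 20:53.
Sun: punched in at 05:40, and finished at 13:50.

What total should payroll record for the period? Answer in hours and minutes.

Mon: 06:49–12:30 = 5 h 41 min; less 10 min break → 5 h 31 min
Tue: 08:26–19:17 = 10 h 51 min; less 75 min break → 9 h 36 min
Wed: 07:34–12:56 = 5 h 22 min
Thu: 05:16–15:32 = 10 h 16 min; less 60 min break → 9 h 16 min
Fri: 05:49–13:15 = 7 h 26 min; less 30 min break → 6 h 56 min
Sat: 08:54–20:53 = 11 h 59 min
Sun: 05:40–13:50 = 8 h 10 min
Total: 5 h 31 min + 9 h 36 min + 5 h 22 min + 9 h 16 min + 6 h 56 min + 11 h 59 min + 8 h 10 min = 56 h 50 min.

56 h 50 min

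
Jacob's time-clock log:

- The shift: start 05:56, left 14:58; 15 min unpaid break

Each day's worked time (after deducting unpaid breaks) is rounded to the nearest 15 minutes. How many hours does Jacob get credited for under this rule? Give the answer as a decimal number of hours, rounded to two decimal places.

The shift: 05:56–14:58 = 9 h 2 min − 15 min = 8 h 47 min → rounds to 8 h 45 min

8.75 hours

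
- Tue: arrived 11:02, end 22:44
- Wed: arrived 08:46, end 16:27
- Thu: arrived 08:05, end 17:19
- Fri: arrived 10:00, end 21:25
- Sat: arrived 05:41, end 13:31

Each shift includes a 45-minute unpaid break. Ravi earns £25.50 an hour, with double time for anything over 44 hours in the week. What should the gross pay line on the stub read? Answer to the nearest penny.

£1127.95

Tue: 11:02–22:44 = 11 h 42 min; less 45 min break → 10 h 57 min
Wed: 08:46–16:27 = 7 h 41 min; less 45 min break → 6 h 56 min
Thu: 08:05–17:19 = 9 h 14 min; less 45 min break → 8 h 29 min
Fri: 10:00–21:25 = 11 h 25 min; less 45 min break → 10 h 40 min
Sat: 05:41–13:31 = 7 h 50 min; less 45 min break → 7 h 5 min
Total worked: 44 h 7 min = 2647 min.
Regular 44 h 0 min = 2640 min at £25.50/h; overtime 0 h 7 min = 7 min at £51.00/h.
Pay = (2640 × £25.50 + 7 × £51.00) ÷ 60 = £1127.95.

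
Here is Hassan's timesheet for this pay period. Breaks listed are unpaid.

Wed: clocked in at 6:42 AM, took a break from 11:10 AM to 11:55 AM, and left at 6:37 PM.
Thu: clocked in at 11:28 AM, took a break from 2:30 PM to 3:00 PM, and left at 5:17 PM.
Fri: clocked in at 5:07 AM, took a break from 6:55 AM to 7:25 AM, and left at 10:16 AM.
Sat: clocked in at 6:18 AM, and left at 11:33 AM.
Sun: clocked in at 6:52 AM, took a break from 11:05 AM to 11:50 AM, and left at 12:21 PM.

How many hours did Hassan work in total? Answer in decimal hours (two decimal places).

31.12 hours

Wed: 6:42 AM–6:37 PM = 11 h 55 min; less 45 min break → 11 h 10 min
Thu: 11:28 AM–5:17 PM = 5 h 49 min; less 30 min break → 5 h 19 min
Fri: 5:07 AM–10:16 AM = 5 h 9 min; less 30 min break → 4 h 39 min
Sat: 6:18 AM–11:33 AM = 5 h 15 min
Sun: 6:52 AM–12:21 PM = 5 h 29 min; less 45 min break → 4 h 44 min
Total: 11 h 10 min + 5 h 19 min + 4 h 39 min + 5 h 15 min + 4 h 44 min = 31 h 7 min.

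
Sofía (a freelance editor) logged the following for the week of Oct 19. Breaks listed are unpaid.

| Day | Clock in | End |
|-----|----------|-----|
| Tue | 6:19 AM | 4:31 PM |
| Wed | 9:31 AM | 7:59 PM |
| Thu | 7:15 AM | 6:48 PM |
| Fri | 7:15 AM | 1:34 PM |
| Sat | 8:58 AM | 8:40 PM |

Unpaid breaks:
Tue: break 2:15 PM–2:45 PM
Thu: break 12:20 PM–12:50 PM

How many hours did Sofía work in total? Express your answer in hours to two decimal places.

49.23 hours

Tue: 6:19 AM–4:31 PM = 10 h 12 min; less 30 min break → 9 h 42 min
Wed: 9:31 AM–7:59 PM = 10 h 28 min
Thu: 7:15 AM–6:48 PM = 11 h 33 min; less 30 min break → 11 h 3 min
Fri: 7:15 AM–1:34 PM = 6 h 19 min
Sat: 8:58 AM–8:40 PM = 11 h 42 min
Total: 9 h 42 min + 10 h 28 min + 11 h 3 min + 6 h 19 min + 11 h 42 min = 49 h 14 min.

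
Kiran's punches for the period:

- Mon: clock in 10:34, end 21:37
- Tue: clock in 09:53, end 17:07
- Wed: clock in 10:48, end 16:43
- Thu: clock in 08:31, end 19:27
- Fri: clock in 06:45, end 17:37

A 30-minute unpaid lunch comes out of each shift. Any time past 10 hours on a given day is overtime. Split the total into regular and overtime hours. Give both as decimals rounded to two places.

Regular 42.15 hours, overtime 1.35 hours

Mon: 10:34–21:37 = 11 h 3 min; less 30 min break → 10 h 33 min
Tue: 09:53–17:07 = 7 h 14 min; less 30 min break → 6 h 44 min
Wed: 10:48–16:43 = 5 h 55 min; less 30 min break → 5 h 25 min
Thu: 08:31–19:27 = 10 h 56 min; less 30 min break → 10 h 26 min
Fri: 06:45–17:37 = 10 h 52 min; less 30 min break → 10 h 22 min
Mon reg 10 h 0 min / OT 0 h 33 min; Tue reg 6 h 44 min / OT 0 h 0 min; Wed reg 5 h 25 min / OT 0 h 0 min; Thu reg 10 h 0 min / OT 0 h 26 min; Fri reg 10 h 0 min / OT 0 h 22 min.
Totals: regular 42 h 9 min, overtime 1 h 21 min.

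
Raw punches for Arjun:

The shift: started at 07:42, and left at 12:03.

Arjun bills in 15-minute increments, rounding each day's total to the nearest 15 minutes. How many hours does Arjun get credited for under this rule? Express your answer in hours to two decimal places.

The shift: 07:42–12:03 = 4 h 21 min → rounds to 4 h 15 min

4.25 hours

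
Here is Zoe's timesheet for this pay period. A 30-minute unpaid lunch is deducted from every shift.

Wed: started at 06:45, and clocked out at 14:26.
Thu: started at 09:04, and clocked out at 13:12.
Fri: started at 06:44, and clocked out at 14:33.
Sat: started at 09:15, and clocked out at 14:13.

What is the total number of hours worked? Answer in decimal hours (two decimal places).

22.60 hours

Wed: 06:45–14:26 = 7 h 41 min; less 30 min break → 7 h 11 min
Thu: 09:04–13:12 = 4 h 8 min; less 30 min break → 3 h 38 min
Fri: 06:44–14:33 = 7 h 49 min; less 30 min break → 7 h 19 min
Sat: 09:15–14:13 = 4 h 58 min; less 30 min break → 4 h 28 min
Total: 7 h 11 min + 3 h 38 min + 7 h 19 min + 4 h 28 min = 22 h 36 min.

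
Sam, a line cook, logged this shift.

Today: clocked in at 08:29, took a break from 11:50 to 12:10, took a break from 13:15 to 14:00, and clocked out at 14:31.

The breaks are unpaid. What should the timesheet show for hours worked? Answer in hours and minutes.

4 h 57 min

Today: 08:29–14:31 = 6 h 2 min; less 65 min break → 4 h 57 min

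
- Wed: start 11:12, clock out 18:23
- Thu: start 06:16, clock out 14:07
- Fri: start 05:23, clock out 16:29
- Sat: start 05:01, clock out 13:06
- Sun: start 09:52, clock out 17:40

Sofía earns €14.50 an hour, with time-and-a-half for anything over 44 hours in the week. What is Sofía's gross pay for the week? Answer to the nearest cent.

€609.24

Wed: 11:12–18:23 = 7 h 11 min
Thu: 06:16–14:07 = 7 h 51 min
Fri: 05:23–16:29 = 11 h 6 min
Sat: 05:01–13:06 = 8 h 5 min
Sun: 09:52–17:40 = 7 h 48 min
Total worked: 42 h 1 min = 2521 min.
Regular 42 h 1 min = 2521 min at €14.50/h; overtime 0 h 0 min = 0 min at €21.75/h.
Pay = (2521 × €14.50 + 0 × €21.75) ÷ 60 = €609.24.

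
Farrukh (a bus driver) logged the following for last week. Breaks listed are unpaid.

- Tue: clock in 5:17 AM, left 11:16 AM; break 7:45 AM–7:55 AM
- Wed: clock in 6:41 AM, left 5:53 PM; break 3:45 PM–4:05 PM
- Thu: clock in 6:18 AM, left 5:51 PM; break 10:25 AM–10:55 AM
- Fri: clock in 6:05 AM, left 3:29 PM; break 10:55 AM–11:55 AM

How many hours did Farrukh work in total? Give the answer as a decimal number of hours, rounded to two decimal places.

36.13 hours

Tue: 5:17 AM–11:16 AM = 5 h 59 min; less 10 min break → 5 h 49 min
Wed: 6:41 AM–5:53 PM = 11 h 12 min; less 20 min break → 10 h 52 min
Thu: 6:18 AM–5:51 PM = 11 h 33 min; less 30 min break → 11 h 3 min
Fri: 6:05 AM–3:29 PM = 9 h 24 min; less 60 min break → 8 h 24 min
Total: 5 h 49 min + 10 h 52 min + 11 h 3 min + 8 h 24 min = 36 h 8 min.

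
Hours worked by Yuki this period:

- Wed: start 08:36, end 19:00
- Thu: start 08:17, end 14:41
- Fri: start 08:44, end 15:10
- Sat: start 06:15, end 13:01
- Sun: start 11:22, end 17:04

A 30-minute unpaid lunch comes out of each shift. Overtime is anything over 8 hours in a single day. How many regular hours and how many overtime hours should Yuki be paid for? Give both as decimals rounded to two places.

Wed: 08:36–19:00 = 10 h 24 min; less 30 min break → 9 h 54 min
Thu: 08:17–14:41 = 6 h 24 min; less 30 min break → 5 h 54 min
Fri: 08:44–15:10 = 6 h 26 min; less 30 min break → 5 h 56 min
Sat: 06:15–13:01 = 6 h 46 min; less 30 min break → 6 h 16 min
Sun: 11:22–17:04 = 5 h 42 min; less 30 min break → 5 h 12 min
Wed reg 8 h 0 min / OT 1 h 54 min; Thu reg 5 h 54 min / OT 0 h 0 min; Fri reg 5 h 56 min / OT 0 h 0 min; Sat reg 6 h 16 min / OT 0 h 0 min; Sun reg 5 h 12 min / OT 0 h 0 min.
Totals: regular 31 h 18 min, overtime 1 h 54 min.

Regular 31.30 hours, overtime 1.90 hours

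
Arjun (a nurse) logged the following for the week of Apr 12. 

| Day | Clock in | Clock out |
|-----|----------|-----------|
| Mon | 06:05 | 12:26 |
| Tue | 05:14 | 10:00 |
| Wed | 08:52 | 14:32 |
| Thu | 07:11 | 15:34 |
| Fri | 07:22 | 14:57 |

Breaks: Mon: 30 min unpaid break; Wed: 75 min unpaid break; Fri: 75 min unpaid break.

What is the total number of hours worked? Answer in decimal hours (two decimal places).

Mon: 06:05–12:26 = 6 h 21 min; less 30 min break → 5 h 51 min
Tue: 05:14–10:00 = 4 h 46 min
Wed: 08:52–14:32 = 5 h 40 min; less 75 min break → 4 h 25 min
Thu: 07:11–15:34 = 8 h 23 min
Fri: 07:22–14:57 = 7 h 35 min; less 75 min break → 6 h 20 min
Total: 5 h 51 min + 4 h 46 min + 4 h 25 min + 8 h 23 min + 6 h 20 min = 29 h 45 min.

29.75 hours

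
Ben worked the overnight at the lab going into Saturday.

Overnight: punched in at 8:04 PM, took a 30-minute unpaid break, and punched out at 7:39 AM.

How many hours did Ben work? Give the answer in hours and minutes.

Overnight: 8:04 PM → midnight = 3 h 56 min; midnight → 7:39 AM = 7 h 39 min; span 11 h 35 min; less 30 min break → 11 h 5 min

11 h 5 min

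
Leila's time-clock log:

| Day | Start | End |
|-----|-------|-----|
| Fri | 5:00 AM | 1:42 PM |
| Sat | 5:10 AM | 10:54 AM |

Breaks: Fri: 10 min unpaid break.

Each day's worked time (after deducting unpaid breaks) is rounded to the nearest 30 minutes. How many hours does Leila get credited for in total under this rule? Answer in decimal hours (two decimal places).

14.00 hours

Fri: 5:00 AM–1:42 PM = 8 h 42 min − 10 min = 8 h 32 min → rounds to 8 h 30 min
Sat: 5:10 AM–10:54 AM = 5 h 44 min → rounds to 5 h 30 min
Total credited: 14 h 0 min.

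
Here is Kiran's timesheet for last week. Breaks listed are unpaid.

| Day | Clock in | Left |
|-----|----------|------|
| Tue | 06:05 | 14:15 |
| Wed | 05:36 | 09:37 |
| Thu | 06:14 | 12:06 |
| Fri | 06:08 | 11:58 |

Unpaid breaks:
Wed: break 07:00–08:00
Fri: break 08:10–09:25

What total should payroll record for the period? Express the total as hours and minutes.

Tue: 06:05–14:15 = 8 h 10 min
Wed: 05:36–09:37 = 4 h 1 min; less 60 min break → 3 h 1 min
Thu: 06:14–12:06 = 5 h 52 min
Fri: 06:08–11:58 = 5 h 50 min; less 75 min break → 4 h 35 min
Total: 8 h 10 min + 3 h 1 min + 5 h 52 min + 4 h 35 min = 21 h 38 min.

21 h 38 min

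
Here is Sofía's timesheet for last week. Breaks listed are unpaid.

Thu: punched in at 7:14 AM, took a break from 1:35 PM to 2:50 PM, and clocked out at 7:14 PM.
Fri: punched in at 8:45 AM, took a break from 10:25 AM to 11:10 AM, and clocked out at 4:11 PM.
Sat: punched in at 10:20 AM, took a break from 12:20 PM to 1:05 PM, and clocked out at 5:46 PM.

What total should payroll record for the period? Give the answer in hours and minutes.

24 h 7 min

Thu: 7:14 AM–7:14 PM = 12 h 0 min; less 75 min break → 10 h 45 min
Fri: 8:45 AM–4:11 PM = 7 h 26 min; less 45 min break → 6 h 41 min
Sat: 10:20 AM–5:46 PM = 7 h 26 min; less 45 min break → 6 h 41 min
Total: 10 h 45 min + 6 h 41 min + 6 h 41 min = 24 h 7 min.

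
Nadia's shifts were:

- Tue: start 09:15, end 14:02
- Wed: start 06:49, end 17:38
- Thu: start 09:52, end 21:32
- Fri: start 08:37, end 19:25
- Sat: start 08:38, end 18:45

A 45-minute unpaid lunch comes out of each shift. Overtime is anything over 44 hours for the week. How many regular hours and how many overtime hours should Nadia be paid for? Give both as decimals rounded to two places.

Regular 44.00 hours, overtime 0.43 hours

Tue: 09:15–14:02 = 4 h 47 min; less 45 min break → 4 h 2 min
Wed: 06:49–17:38 = 10 h 49 min; less 45 min break → 10 h 4 min
Thu: 09:52–21:32 = 11 h 40 min; less 45 min break → 10 h 55 min
Fri: 08:37–19:25 = 10 h 48 min; less 45 min break → 10 h 3 min
Sat: 08:38–18:45 = 10 h 7 min; less 45 min break → 9 h 22 min
Total worked: 44 h 26 min = 44.43 h.
Threshold 44 h → overtime 0 h 26 min, regular 44 h 0 min.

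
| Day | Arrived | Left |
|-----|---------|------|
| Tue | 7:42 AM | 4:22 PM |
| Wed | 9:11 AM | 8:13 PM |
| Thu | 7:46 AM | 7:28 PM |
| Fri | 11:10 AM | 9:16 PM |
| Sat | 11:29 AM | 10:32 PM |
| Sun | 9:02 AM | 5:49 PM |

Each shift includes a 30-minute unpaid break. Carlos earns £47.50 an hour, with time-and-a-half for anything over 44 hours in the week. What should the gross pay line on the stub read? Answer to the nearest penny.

Tue: 7:42 AM–4:22 PM = 8 h 40 min; less 30 min break → 8 h 10 min
Wed: 9:11 AM–8:13 PM = 11 h 2 min; less 30 min break → 10 h 32 min
Thu: 7:46 AM–7:28 PM = 11 h 42 min; less 30 min break → 11 h 12 min
Fri: 11:10 AM–9:16 PM = 10 h 6 min; less 30 min break → 9 h 36 min
Sat: 11:29 AM–10:32 PM = 11 h 3 min; less 30 min break → 10 h 33 min
Sun: 9:02 AM–5:49 PM = 8 h 47 min; less 30 min break → 8 h 17 min
Total worked: 58 h 20 min = 3500 min.
Regular 44 h 0 min = 2640 min at £47.50/h; overtime 14 h 20 min = 860 min at £71.25/h.
Pay = (2640 × £47.50 + 860 × £71.25) ÷ 60 = £3111.25.

£3111.25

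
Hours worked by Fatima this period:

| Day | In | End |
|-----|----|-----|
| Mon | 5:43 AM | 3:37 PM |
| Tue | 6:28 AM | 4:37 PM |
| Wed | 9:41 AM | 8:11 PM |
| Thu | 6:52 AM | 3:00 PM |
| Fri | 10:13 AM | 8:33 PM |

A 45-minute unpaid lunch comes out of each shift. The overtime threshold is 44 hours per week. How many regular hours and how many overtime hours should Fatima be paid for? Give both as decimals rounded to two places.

Mon: 5:43 AM–3:37 PM = 9 h 54 min; less 45 min break → 9 h 9 min
Tue: 6:28 AM–4:37 PM = 10 h 9 min; less 45 min break → 9 h 24 min
Wed: 9:41 AM–8:11 PM = 10 h 30 min; less 45 min break → 9 h 45 min
Thu: 6:52 AM–3:00 PM = 8 h 8 min; less 45 min break → 7 h 23 min
Fri: 10:13 AM–8:33 PM = 10 h 20 min; less 45 min break → 9 h 35 min
Total worked: 45 h 16 min = 45.27 h.
Threshold 44 h → overtime 1 h 16 min, regular 44 h 0 min.

Regular 44.00 hours, overtime 1.27 hours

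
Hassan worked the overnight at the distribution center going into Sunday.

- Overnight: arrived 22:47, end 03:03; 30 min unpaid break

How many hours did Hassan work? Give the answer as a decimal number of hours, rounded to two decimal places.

3.77 hours

Overnight: 22:47 → midnight = 1 h 13 min; midnight → 03:03 = 3 h 3 min; span 4 h 16 min; less 30 min break → 3 h 46 min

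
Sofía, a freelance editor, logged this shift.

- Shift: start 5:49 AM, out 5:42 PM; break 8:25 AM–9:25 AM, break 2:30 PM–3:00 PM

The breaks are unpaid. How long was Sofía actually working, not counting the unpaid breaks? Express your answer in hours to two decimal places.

Shift: 5:49 AM–5:42 PM = 11 h 53 min; less 90 min break → 10 h 23 min

10.38 hours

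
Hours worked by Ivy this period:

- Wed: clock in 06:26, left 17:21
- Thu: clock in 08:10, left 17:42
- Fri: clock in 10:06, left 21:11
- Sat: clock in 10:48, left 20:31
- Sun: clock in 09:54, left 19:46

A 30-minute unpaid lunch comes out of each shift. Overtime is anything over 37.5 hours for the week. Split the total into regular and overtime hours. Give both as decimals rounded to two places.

Regular 37.50 hours, overtime 11.12 hours

Wed: 06:26–17:21 = 10 h 55 min; less 30 min break → 10 h 25 min
Thu: 08:10–17:42 = 9 h 32 min; less 30 min break → 9 h 2 min
Fri: 10:06–21:11 = 11 h 5 min; less 30 min break → 10 h 35 min
Sat: 10:48–20:31 = 9 h 43 min; less 30 min break → 9 h 13 min
Sun: 09:54–19:46 = 9 h 52 min; less 30 min break → 9 h 22 min
Total worked: 48 h 37 min = 48.62 h.
Threshold 37.5 h → overtime 11 h 7 min, regular 37 h 30 min.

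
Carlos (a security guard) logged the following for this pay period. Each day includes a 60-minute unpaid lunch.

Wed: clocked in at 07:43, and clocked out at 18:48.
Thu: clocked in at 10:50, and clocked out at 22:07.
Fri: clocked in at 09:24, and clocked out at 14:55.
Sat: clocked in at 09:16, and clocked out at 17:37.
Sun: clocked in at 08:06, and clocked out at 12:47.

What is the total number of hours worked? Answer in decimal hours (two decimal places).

Wed: 07:43–18:48 = 11 h 5 min; less 60 min break → 10 h 5 min
Thu: 10:50–22:07 = 11 h 17 min; less 60 min break → 10 h 17 min
Fri: 09:24–14:55 = 5 h 31 min; less 60 min break → 4 h 31 min
Sat: 09:16–17:37 = 8 h 21 min; less 60 min break → 7 h 21 min
Sun: 08:06–12:47 = 4 h 41 min; less 60 min break → 3 h 41 min
Total: 10 h 5 min + 10 h 17 min + 4 h 31 min + 7 h 21 min + 3 h 41 min = 35 h 55 min.

35.92 hours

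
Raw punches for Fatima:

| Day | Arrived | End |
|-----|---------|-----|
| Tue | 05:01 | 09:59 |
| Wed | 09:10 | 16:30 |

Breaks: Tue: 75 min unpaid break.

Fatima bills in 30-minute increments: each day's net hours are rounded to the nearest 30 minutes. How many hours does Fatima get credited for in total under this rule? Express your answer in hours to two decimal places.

11.00 hours

Tue: 05:01–09:59 = 4 h 58 min − 75 min = 3 h 43 min → rounds to 3 h 30 min
Wed: 09:10–16:30 = 7 h 20 min → rounds to 7 h 30 min
Total credited: 11 h 0 min.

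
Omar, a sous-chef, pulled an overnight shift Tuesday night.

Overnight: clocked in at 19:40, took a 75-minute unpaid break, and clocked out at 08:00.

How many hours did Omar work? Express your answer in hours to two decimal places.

11.08 hours

Overnight: 19:40 → midnight = 4 h 20 min; midnight → 08:00 = 8 h 0 min; span 12 h 20 min; less 75 min break → 11 h 5 min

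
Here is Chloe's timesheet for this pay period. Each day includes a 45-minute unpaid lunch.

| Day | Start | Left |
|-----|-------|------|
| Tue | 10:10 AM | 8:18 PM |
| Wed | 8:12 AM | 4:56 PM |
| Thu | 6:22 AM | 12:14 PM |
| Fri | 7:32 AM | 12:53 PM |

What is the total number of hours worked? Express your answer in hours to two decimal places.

27.08 hours

Tue: 10:10 AM–8:18 PM = 10 h 8 min; less 45 min break → 9 h 23 min
Wed: 8:12 AM–4:56 PM = 8 h 44 min; less 45 min break → 7 h 59 min
Thu: 6:22 AM–12:14 PM = 5 h 52 min; less 45 min break → 5 h 7 min
Fri: 7:32 AM–12:53 PM = 5 h 21 min; less 45 min break → 4 h 36 min
Total: 9 h 23 min + 7 h 59 min + 5 h 7 min + 4 h 36 min = 27 h 5 min.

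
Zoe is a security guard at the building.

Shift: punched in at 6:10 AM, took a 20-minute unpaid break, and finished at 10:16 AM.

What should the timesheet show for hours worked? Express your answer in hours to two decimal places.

Shift: 6:10 AM–10:16 AM = 4 h 6 min; less 20 min break → 3 h 46 min

3.77 hours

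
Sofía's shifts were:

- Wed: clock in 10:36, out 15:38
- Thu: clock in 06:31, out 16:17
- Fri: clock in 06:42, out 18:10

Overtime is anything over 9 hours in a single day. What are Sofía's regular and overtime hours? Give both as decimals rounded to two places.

Wed: 10:36–15:38 = 5 h 2 min
Thu: 06:31–16:17 = 9 h 46 min
Fri: 06:42–18:10 = 11 h 28 min
Wed reg 5 h 2 min / OT 0 h 0 min; Thu reg 9 h 0 min / OT 0 h 46 min; Fri reg 9 h 0 min / OT 2 h 28 min.
Totals: regular 23 h 2 min, overtime 3 h 14 min.

Regular 23.03 hours, overtime 3.23 hours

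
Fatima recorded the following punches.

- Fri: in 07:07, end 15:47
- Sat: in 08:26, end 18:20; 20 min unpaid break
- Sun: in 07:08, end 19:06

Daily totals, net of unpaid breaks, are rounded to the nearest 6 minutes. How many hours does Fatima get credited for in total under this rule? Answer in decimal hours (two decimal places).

Fri: 07:07–15:47 = 8 h 40 min → rounds to 8 h 42 min
Sat: 08:26–18:20 = 9 h 54 min − 20 min = 9 h 34 min → rounds to 9 h 36 min
Sun: 07:08–19:06 = 11 h 58 min → rounds to 12 h 0 min
Total credited: 30 h 18 min.

30.30 hours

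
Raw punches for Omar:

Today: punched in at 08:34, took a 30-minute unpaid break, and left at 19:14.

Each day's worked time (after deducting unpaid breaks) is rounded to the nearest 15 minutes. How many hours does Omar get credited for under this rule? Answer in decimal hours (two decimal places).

Today: 08:34–19:14 = 10 h 40 min − 30 min = 10 h 10 min → rounds to 10 h 15 min

10.25 hours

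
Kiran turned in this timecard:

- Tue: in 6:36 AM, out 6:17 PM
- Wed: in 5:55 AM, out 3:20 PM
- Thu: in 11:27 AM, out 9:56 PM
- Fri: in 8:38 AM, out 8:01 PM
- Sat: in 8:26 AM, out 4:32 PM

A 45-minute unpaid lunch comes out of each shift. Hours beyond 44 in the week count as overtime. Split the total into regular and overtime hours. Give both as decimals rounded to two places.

Regular 44.00 hours, overtime 3.32 hours

Tue: 6:36 AM–6:17 PM = 11 h 41 min; less 45 min break → 10 h 56 min
Wed: 5:55 AM–3:20 PM = 9 h 25 min; less 45 min break → 8 h 40 min
Thu: 11:27 AM–9:56 PM = 10 h 29 min; less 45 min break → 9 h 44 min
Fri: 8:38 AM–8:01 PM = 11 h 23 min; less 45 min break → 10 h 38 min
Sat: 8:26 AM–4:32 PM = 8 h 6 min; less 45 min break → 7 h 21 min
Total worked: 47 h 19 min = 47.32 h.
Threshold 44 h → overtime 3 h 19 min, regular 44 h 0 min.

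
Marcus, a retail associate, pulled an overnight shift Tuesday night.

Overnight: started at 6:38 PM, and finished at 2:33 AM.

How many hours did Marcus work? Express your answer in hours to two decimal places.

7.92 hours

Overnight: 6:38 PM → midnight = 5 h 22 min; midnight → 2:33 AM = 2 h 33 min; span 7 h 55 min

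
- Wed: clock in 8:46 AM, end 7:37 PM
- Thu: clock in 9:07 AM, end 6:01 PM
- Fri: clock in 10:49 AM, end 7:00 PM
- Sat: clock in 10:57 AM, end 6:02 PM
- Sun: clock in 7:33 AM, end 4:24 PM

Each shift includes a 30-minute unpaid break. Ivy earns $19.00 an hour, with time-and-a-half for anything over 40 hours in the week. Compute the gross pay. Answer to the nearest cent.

$798.95

Wed: 8:46 AM–7:37 PM = 10 h 51 min; less 30 min break → 10 h 21 min
Thu: 9:07 AM–6:01 PM = 8 h 54 min; less 30 min break → 8 h 24 min
Fri: 10:49 AM–7:00 PM = 8 h 11 min; less 30 min break → 7 h 41 min
Sat: 10:57 AM–6:02 PM = 7 h 5 min; less 30 min break → 6 h 35 min
Sun: 7:33 AM–4:24 PM = 8 h 51 min; less 30 min break → 8 h 21 min
Total worked: 41 h 22 min = 2482 min.
Regular 40 h 0 min = 2400 min at $19.00/h; overtime 1 h 22 min = 82 min at $28.50/h.
Pay = (2400 × $19.00 + 82 × $28.50) ÷ 60 = $798.95.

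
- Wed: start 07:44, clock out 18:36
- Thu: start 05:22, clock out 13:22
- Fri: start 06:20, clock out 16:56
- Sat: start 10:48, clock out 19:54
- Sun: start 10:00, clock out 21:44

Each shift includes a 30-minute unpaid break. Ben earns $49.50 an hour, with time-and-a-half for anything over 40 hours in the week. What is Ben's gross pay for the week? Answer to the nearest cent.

$2559.15

Wed: 07:44–18:36 = 10 h 52 min; less 30 min break → 10 h 22 min
Thu: 05:22–13:22 = 8 h 0 min; less 30 min break → 7 h 30 min
Fri: 06:20–16:56 = 10 h 36 min; less 30 min break → 10 h 6 min
Sat: 10:48–19:54 = 9 h 6 min; less 30 min break → 8 h 36 min
Sun: 10:00–21:44 = 11 h 44 min; less 30 min break → 11 h 14 min
Total worked: 47 h 48 min = 2868 min.
Regular 40 h 0 min = 2400 min at $49.50/h; overtime 7 h 48 min = 468 min at $74.25/h.
Pay = (2400 × $49.50 + 468 × $74.25) ÷ 60 = $2559.15.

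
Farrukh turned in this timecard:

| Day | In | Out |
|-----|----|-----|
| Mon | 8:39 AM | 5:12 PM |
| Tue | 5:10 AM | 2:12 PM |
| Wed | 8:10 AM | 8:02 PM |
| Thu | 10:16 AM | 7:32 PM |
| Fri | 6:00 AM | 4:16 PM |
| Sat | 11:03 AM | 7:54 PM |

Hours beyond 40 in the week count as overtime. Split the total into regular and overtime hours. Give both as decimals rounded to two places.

Mon: 8:39 AM–5:12 PM = 8 h 33 min
Tue: 5:10 AM–2:12 PM = 9 h 2 min
Wed: 8:10 AM–8:02 PM = 11 h 52 min
Thu: 10:16 AM–7:32 PM = 9 h 16 min
Fri: 6:00 AM–4:16 PM = 10 h 16 min
Sat: 11:03 AM–7:54 PM = 8 h 51 min
Total worked: 57 h 50 min = 57.83 h.
Threshold 40 h → overtime 17 h 50 min, regular 40 h 0 min.

Regular 40.00 hours, overtime 17.83 hours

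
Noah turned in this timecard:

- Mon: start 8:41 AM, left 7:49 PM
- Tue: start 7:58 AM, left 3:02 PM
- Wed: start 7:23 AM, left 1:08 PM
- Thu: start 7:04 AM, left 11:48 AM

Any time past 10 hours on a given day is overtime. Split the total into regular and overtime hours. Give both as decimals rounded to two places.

Regular 27.55 hours, overtime 1.13 hours

Mon: 8:41 AM–7:49 PM = 11 h 8 min
Tue: 7:58 AM–3:02 PM = 7 h 4 min
Wed: 7:23 AM–1:08 PM = 5 h 45 min
Thu: 7:04 AM–11:48 AM = 4 h 44 min
Mon reg 10 h 0 min / OT 1 h 8 min; Tue reg 7 h 4 min / OT 0 h 0 min; Wed reg 5 h 45 min / OT 0 h 0 min; Thu reg 4 h 44 min / OT 0 h 0 min.
Totals: regular 27 h 33 min, overtime 1 h 8 min.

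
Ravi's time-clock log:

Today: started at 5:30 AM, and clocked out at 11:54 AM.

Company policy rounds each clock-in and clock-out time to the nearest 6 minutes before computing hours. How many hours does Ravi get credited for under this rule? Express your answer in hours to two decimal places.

Today: in 5:30 AM→5:30 AM, out 11:54 AM→11:54 AM; 6 h 24 min

6.40 hours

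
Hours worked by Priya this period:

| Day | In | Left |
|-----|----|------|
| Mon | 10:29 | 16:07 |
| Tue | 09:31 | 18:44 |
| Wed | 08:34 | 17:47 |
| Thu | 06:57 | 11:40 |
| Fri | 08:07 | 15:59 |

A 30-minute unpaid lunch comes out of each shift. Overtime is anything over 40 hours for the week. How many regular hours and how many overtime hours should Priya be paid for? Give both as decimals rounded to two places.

Regular 34.15 hours, overtime 0.00 hours

Mon: 10:29–16:07 = 5 h 38 min; less 30 min break → 5 h 8 min
Tue: 09:31–18:44 = 9 h 13 min; less 30 min break → 8 h 43 min
Wed: 08:34–17:47 = 9 h 13 min; less 30 min break → 8 h 43 min
Thu: 06:57–11:40 = 4 h 43 min; less 30 min break → 4 h 13 min
Fri: 08:07–15:59 = 7 h 52 min; less 30 min break → 7 h 22 min
Total worked: 34 h 9 min = 34.15 h.
Threshold 40 h → overtime 0 h 0 min, regular 34 h 9 min.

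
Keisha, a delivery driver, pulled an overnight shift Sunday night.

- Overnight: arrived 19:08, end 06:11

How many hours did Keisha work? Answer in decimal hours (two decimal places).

11.05 hours

Overnight: 19:08 → midnight = 4 h 52 min; midnight → 06:11 = 6 h 11 min; span 11 h 3 min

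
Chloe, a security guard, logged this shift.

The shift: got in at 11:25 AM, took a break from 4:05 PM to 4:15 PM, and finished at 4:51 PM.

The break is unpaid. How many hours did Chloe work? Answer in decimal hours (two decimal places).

The shift: 11:25 AM–4:51 PM = 5 h 26 min; less 10 min break → 5 h 16 min

5.27 hours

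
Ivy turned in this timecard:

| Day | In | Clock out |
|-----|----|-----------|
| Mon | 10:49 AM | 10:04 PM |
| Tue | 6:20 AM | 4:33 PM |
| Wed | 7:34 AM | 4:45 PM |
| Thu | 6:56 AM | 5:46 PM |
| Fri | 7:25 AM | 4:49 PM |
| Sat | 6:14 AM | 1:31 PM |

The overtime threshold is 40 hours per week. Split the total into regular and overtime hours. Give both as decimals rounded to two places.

Mon: 10:49 AM–10:04 PM = 11 h 15 min
Tue: 6:20 AM–4:33 PM = 10 h 13 min
Wed: 7:34 AM–4:45 PM = 9 h 11 min
Thu: 6:56 AM–5:46 PM = 10 h 50 min
Fri: 7:25 AM–4:49 PM = 9 h 24 min
Sat: 6:14 AM–1:31 PM = 7 h 17 min
Total worked: 58 h 10 min = 58.17 h.
Threshold 40 h → overtime 18 h 10 min, regular 40 h 0 min.

Regular 40.00 hours, overtime 18.17 hours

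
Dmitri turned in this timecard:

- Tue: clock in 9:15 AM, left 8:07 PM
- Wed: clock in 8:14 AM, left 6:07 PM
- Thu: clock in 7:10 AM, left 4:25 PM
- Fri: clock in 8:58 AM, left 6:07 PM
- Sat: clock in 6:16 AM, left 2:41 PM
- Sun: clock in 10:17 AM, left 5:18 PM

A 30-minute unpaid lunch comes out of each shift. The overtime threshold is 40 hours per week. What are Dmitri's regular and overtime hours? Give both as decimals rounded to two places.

Regular 40.00 hours, overtime 11.58 hours

Tue: 9:15 AM–8:07 PM = 10 h 52 min; less 30 min break → 10 h 22 min
Wed: 8:14 AM–6:07 PM = 9 h 53 min; less 30 min break → 9 h 23 min
Thu: 7:10 AM–4:25 PM = 9 h 15 min; less 30 min break → 8 h 45 min
Fri: 8:58 AM–6:07 PM = 9 h 9 min; less 30 min break → 8 h 39 min
Sat: 6:16 AM–2:41 PM = 8 h 25 min; less 30 min break → 7 h 55 min
Sun: 10:17 AM–5:18 PM = 7 h 1 min; less 30 min break → 6 h 31 min
Total worked: 51 h 35 min = 51.58 h.
Threshold 40 h → overtime 11 h 35 min, regular 40 h 0 min.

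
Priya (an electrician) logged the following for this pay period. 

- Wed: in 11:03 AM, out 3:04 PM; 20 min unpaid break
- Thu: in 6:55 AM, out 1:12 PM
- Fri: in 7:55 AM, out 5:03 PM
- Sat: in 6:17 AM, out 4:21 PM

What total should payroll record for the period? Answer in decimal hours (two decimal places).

Wed: 11:03 AM–3:04 PM = 4 h 1 min; less 20 min break → 3 h 41 min
Thu: 6:55 AM–1:12 PM = 6 h 17 min
Fri: 7:55 AM–5:03 PM = 9 h 8 min
Sat: 6:17 AM–4:21 PM = 10 h 4 min
Total: 3 h 41 min + 6 h 17 min + 9 h 8 min + 10 h 4 min = 29 h 10 min.

29.17 hours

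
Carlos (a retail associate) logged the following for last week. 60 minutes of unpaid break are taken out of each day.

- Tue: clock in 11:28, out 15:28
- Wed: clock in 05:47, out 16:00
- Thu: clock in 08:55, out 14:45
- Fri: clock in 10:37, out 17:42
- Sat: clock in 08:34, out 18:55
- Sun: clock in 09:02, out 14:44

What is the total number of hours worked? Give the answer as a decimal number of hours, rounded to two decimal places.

37.18 hours

Tue: 11:28–15:28 = 4 h 0 min; less 60 min break → 3 h 0 min
Wed: 05:47–16:00 = 10 h 13 min; less 60 min break → 9 h 13 min
Thu: 08:55–14:45 = 5 h 50 min; less 60 min break → 4 h 50 min
Fri: 10:37–17:42 = 7 h 5 min; less 60 min break → 6 h 5 min
Sat: 08:34–18:55 = 10 h 21 min; less 60 min break → 9 h 21 min
Sun: 09:02–14:44 = 5 h 42 min; less 60 min break → 4 h 42 min
Total: 3 h 0 min + 9 h 13 min + 4 h 50 min + 6 h 5 min + 9 h 21 min + 4 h 42 min = 37 h 11 min.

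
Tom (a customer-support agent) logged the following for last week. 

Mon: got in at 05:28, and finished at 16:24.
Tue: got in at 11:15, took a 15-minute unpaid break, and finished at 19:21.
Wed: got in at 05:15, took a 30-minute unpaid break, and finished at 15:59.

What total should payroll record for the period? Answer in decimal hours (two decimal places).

Mon: 05:28–16:24 = 10 h 56 min
Tue: 11:15–19:21 = 8 h 6 min; less 15 min break → 7 h 51 min
Wed: 05:15–15:59 = 10 h 44 min; less 30 min break → 10 h 14 min
Total: 10 h 56 min + 7 h 51 min + 10 h 14 min = 29 h 1 min.

29.02 hours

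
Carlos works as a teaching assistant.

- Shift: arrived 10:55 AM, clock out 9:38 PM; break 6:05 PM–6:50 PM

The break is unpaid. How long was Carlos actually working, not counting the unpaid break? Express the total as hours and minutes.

9 h 58 min

Shift: 10:55 AM–9:38 PM = 10 h 43 min; less 45 min break → 9 h 58 min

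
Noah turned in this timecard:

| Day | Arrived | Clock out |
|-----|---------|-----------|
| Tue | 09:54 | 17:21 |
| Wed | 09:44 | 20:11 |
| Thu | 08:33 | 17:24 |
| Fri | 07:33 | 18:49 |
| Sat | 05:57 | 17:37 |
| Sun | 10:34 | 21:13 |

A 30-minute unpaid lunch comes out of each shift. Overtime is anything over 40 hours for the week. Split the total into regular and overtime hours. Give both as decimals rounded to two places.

Regular 40.00 hours, overtime 17.33 hours

Tue: 09:54–17:21 = 7 h 27 min; less 30 min break → 6 h 57 min
Wed: 09:44–20:11 = 10 h 27 min; less 30 min break → 9 h 57 min
Thu: 08:33–17:24 = 8 h 51 min; less 30 min break → 8 h 21 min
Fri: 07:33–18:49 = 11 h 16 min; less 30 min break → 10 h 46 min
Sat: 05:57–17:37 = 11 h 40 min; less 30 min break → 11 h 10 min
Sun: 10:34–21:13 = 10 h 39 min; less 30 min break → 10 h 9 min
Total worked: 57 h 20 min = 57.33 h.
Threshold 40 h → overtime 17 h 20 min, regular 40 h 0 min.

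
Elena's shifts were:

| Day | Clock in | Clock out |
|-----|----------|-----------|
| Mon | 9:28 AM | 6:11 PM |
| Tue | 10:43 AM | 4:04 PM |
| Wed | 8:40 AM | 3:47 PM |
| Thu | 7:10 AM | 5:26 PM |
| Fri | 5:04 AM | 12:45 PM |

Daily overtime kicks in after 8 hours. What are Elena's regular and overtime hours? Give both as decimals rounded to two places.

Regular 36.15 hours, overtime 2.98 hours

Mon: 9:28 AM–6:11 PM = 8 h 43 min
Tue: 10:43 AM–4:04 PM = 5 h 21 min
Wed: 8:40 AM–3:47 PM = 7 h 7 min
Thu: 7:10 AM–5:26 PM = 10 h 16 min
Fri: 5:04 AM–12:45 PM = 7 h 41 min
Mon reg 8 h 0 min / OT 0 h 43 min; Tue reg 5 h 21 min / OT 0 h 0 min; Wed reg 7 h 7 min / OT 0 h 0 min; Thu reg 8 h 0 min / OT 2 h 16 min; Fri reg 7 h 41 min / OT 0 h 0 min.
Totals: regular 36 h 9 min, overtime 2 h 59 min.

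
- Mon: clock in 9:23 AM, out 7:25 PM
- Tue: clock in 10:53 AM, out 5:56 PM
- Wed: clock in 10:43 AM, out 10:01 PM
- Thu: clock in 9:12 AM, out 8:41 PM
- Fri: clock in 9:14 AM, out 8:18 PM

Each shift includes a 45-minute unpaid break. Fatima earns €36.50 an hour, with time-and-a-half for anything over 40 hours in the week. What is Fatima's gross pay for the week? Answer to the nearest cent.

€1853.29

Mon: 9:23 AM–7:25 PM = 10 h 2 min; less 45 min break → 9 h 17 min
Tue: 10:53 AM–5:56 PM = 7 h 3 min; less 45 min break → 6 h 18 min
Wed: 10:43 AM–10:01 PM = 11 h 18 min; less 45 min break → 10 h 33 min
Thu: 9:12 AM–8:41 PM = 11 h 29 min; less 45 min break → 10 h 44 min
Fri: 9:14 AM–8:18 PM = 11 h 4 min; less 45 min break → 10 h 19 min
Total worked: 47 h 11 min = 2831 min.
Regular 40 h 0 min = 2400 min at €36.50/h; overtime 7 h 11 min = 431 min at €54.75/h.
Pay = (2400 × €36.50 + 431 × €54.75) ÷ 60 = €1853.29.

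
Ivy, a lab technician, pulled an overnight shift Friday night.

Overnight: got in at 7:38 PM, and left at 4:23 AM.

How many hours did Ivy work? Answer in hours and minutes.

8 h 45 min

Overnight: 7:38 PM → midnight = 4 h 22 min; midnight → 4:23 AM = 4 h 23 min; span 8 h 45 min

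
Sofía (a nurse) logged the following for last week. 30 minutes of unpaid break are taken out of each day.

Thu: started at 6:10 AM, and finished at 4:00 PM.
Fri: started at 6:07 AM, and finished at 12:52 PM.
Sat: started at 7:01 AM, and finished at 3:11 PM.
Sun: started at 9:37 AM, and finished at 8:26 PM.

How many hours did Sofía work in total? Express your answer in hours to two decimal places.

Thu: 6:10 AM–4:00 PM = 9 h 50 min; less 30 min break → 9 h 20 min
Fri: 6:07 AM–12:52 PM = 6 h 45 min; less 30 min break → 6 h 15 min
Sat: 7:01 AM–3:11 PM = 8 h 10 min; less 30 min break → 7 h 40 min
Sun: 9:37 AM–8:26 PM = 10 h 49 min; less 30 min break → 10 h 19 min
Total: 9 h 20 min + 6 h 15 min + 7 h 40 min + 10 h 19 min = 33 h 34 min.

33.57 hours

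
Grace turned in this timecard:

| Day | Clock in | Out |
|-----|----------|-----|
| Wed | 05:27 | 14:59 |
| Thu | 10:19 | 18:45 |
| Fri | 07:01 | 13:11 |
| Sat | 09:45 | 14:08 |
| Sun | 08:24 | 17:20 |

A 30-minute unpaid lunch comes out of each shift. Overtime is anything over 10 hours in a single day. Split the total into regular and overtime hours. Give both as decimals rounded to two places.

Regular 34.95 hours, overtime 0.00 hours

Wed: 05:27–14:59 = 9 h 32 min; less 30 min break → 9 h 2 min
Thu: 10:19–18:45 = 8 h 26 min; less 30 min break → 7 h 56 min
Fri: 07:01–13:11 = 6 h 10 min; less 30 min break → 5 h 40 min
Sat: 09:45–14:08 = 4 h 23 min; less 30 min break → 3 h 53 min
Sun: 08:24–17:20 = 8 h 56 min; less 30 min break → 8 h 26 min
Wed reg 9 h 2 min / OT 0 h 0 min; Thu reg 7 h 56 min / OT 0 h 0 min; Fri reg 5 h 40 min / OT 0 h 0 min; Sat reg 3 h 53 min / OT 0 h 0 min; Sun reg 8 h 26 min / OT 0 h 0 min.
Totals: regular 34 h 57 min, overtime 0 h 0 min.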